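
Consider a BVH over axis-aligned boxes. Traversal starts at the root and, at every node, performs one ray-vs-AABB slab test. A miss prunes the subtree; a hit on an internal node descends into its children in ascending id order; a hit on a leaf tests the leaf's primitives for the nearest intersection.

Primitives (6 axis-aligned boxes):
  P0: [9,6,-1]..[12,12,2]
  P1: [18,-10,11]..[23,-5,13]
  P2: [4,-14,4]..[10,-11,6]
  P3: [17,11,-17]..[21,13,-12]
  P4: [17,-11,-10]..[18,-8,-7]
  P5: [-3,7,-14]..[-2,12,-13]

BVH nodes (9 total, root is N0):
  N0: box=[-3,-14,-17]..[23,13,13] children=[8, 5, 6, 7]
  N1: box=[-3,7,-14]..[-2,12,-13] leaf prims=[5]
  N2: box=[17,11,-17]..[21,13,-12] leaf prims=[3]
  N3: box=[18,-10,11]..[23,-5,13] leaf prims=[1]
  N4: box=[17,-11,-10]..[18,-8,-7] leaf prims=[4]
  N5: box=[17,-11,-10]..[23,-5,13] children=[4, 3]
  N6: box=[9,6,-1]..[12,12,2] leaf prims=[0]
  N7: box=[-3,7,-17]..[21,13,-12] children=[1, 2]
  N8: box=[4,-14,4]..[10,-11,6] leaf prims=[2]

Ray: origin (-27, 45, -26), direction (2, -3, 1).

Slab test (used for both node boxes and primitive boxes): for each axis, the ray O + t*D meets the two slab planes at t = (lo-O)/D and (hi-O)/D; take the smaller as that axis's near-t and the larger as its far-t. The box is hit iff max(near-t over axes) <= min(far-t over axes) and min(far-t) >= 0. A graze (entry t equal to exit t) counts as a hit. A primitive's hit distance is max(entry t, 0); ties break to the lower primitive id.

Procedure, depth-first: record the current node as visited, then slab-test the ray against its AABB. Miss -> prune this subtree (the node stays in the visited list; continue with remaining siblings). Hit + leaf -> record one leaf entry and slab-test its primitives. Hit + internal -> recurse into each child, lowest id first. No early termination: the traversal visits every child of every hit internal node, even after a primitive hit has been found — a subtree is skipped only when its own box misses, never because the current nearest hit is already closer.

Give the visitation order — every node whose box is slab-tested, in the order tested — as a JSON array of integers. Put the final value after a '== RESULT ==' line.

Trace the traversal:
N0 x:[12,25] y:[32/3,59/3] z:[9,39] -> hit [12,59/3], descend [5, 6, 7, 8]
  N5 x:[22,25] y:[50/3,56/3] z:[16,39] -> miss, prune
  N6 x:[18,39/2] y:[11,13] z:[25,28] -> miss, prune
  N7 x:[12,24] y:[32/3,38/3] z:[9,14] -> hit [12,38/3], descend [1, 2]
    N1 x:[12,25/2] y:[11,38/3] z:[12,13] -> hit [12,25/2] leaf, test {P5@t=12}
    N2 x:[22,24] y:[32/3,34/3] z:[9,14] -> miss, prune
  N8 x:[31/2,37/2] y:[56/3,59/3] z:[30,32] -> miss, prune

Summary -> nodes [0, 5, 6, 7, 1, 2, 8]; box-tests=7; leaf-entries=1; first=P5

== RESULT ==
[0, 5, 6, 7, 1, 2, 8]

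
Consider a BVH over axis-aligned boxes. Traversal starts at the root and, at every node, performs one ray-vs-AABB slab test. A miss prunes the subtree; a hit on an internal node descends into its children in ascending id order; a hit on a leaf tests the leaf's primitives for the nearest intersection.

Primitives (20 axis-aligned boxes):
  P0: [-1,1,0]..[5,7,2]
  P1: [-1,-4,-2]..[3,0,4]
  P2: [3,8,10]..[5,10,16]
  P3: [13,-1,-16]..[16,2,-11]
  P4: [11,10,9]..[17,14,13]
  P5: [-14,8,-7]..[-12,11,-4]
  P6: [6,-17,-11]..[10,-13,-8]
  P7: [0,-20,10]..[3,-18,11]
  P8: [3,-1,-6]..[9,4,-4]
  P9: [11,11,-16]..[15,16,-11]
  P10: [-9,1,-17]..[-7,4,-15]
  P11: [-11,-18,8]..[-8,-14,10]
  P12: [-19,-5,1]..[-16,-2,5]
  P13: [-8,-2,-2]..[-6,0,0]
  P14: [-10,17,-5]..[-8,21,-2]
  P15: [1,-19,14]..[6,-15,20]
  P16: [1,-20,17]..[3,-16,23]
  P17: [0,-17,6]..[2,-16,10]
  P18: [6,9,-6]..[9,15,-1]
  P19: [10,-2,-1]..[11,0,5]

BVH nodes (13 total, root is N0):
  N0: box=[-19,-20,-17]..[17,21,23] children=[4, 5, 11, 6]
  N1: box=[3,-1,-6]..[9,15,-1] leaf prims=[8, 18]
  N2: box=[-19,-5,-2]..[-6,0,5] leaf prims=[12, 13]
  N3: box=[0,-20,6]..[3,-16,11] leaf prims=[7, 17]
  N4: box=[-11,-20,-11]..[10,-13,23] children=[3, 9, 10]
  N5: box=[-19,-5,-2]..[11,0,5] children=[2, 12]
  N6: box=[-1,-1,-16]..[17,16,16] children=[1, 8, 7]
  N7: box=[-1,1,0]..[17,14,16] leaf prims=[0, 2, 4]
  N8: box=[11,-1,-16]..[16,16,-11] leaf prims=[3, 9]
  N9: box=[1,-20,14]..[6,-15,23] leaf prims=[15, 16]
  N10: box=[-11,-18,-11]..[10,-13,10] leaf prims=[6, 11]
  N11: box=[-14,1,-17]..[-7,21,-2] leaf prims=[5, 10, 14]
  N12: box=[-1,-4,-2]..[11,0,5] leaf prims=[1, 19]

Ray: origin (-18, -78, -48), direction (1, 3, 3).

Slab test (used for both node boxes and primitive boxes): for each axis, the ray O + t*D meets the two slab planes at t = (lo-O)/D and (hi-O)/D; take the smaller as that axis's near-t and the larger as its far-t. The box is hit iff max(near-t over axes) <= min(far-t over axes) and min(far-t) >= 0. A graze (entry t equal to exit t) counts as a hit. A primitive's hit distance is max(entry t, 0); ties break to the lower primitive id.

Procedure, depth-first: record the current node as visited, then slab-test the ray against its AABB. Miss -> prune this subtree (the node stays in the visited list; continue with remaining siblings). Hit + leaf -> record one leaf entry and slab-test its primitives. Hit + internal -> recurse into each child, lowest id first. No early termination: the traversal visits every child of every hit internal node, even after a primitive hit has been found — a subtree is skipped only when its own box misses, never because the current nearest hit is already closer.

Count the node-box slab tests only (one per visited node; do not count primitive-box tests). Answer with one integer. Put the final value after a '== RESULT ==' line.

Traverse from the root:
N0 x:[-1,35] y:[58/3,33] z:[31/3,71/3] -> hit [58/3,71/3], descend [4, 5, 6, 11]
  N4 x:[7,28] y:[58/3,65/3] z:[37/3,71/3] -> hit [58/3,65/3], descend [3, 9, 10]
    N3 x:[18,21] y:[58/3,62/3] z:[18,59/3] -> hit [58/3,59/3] leaf, test {P7@t=58/3, P17(miss)}
    N9 x:[19,24] y:[58/3,21] z:[62/3,71/3] -> hit [62/3,21] leaf, test {P15@t=62/3, P16(miss)}
    N10 x:[7,28] y:[20,65/3] z:[37/3,58/3] -> miss, prune
  N5 x:[-1,29] y:[73/3,26] z:[46/3,53/3] -> miss, prune
  N6 x:[17,35] y:[77/3,94/3] z:[32/3,64/3] -> miss, prune
  N11 x:[4,11] y:[79/3,33] z:[31/3,46/3] -> miss, prune

Summary -> nodes [0, 4, 3, 9, 10, 5, 6, 11]; box-tests=8; leaf-entries=2; first=P7

== RESULT ==
8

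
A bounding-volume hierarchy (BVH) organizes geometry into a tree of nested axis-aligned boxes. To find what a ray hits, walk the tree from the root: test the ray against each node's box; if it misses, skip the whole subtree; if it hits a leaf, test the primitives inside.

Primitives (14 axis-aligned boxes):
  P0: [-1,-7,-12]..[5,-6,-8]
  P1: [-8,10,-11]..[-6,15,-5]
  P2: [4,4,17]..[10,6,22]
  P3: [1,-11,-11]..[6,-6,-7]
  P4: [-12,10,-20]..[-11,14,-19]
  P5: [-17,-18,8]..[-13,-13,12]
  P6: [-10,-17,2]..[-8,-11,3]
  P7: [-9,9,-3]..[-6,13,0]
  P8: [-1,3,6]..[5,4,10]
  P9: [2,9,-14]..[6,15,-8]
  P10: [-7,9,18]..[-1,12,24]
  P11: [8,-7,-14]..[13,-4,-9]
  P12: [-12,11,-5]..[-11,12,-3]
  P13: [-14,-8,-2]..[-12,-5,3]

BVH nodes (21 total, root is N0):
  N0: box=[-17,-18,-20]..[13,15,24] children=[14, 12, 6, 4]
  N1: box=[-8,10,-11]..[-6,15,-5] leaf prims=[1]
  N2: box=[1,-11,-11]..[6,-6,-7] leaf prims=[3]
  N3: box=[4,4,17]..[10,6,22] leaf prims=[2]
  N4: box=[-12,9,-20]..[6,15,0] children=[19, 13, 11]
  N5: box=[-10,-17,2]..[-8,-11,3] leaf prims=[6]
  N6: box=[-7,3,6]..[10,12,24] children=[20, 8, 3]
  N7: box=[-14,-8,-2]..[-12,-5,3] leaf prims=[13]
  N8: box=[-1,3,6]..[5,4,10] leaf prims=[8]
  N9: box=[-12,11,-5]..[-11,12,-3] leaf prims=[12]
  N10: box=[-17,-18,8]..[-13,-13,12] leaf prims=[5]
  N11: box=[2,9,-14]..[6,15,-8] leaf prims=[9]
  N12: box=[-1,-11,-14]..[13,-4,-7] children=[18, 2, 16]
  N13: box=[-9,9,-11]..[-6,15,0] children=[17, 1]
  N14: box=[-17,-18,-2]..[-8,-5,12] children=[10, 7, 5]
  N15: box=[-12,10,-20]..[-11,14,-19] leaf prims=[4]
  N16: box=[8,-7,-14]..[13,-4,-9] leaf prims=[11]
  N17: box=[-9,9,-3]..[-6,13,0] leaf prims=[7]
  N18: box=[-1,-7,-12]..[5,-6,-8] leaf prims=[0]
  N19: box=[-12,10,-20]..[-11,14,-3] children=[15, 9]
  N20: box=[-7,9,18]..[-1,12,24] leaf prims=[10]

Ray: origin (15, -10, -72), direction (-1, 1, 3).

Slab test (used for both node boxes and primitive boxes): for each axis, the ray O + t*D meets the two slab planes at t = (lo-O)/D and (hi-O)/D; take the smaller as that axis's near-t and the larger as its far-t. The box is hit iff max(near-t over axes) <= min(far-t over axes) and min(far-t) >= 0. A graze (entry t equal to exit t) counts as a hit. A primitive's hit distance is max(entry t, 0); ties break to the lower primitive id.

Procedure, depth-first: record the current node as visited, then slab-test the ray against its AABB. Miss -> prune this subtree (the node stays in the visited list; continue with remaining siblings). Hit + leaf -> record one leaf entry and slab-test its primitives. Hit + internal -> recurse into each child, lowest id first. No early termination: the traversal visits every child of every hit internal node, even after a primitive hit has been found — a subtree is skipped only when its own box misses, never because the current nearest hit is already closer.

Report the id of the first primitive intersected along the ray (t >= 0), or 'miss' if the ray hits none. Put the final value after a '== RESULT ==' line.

Traverse from the root:
N0 x:[2,32] y:[-8,25] z:[52/3,32] -> hit [52/3,25], descend [4, 6, 12, 14]
  N4 x:[9,27] y:[19,25] z:[52/3,24] -> hit [19,24], descend [11, 13, 19]
    N11 x:[9,13] y:[19,25] z:[58/3,64/3] -> miss, prune
    N13 x:[21,24] y:[19,25] z:[61/3,24] -> hit [21,24], descend [1, 17]
      N1 x:[21,23] y:[20,25] z:[61/3,67/3] -> hit [21,67/3] leaf, test {P1@t=21}
      N17 x:[21,24] y:[19,23] z:[23,24] -> hit [23,23] leaf, test {P7@t=23}
    N19 x:[26,27] y:[20,24] z:[52/3,23] -> miss, prune
  N6 x:[5,22] y:[13,22] z:[26,32] -> miss, prune
  N12 x:[2,16] y:[-1,6] z:[58/3,65/3] -> miss, prune
  N14 x:[23,32] y:[-8,5] z:[70/3,28] -> miss, prune

10 AABB tests over nodes [0, 4, 11, 13, 1, 17, 19, 6, 12, 14]; 2 leaves entered; closest P1.

== RESULT ==
1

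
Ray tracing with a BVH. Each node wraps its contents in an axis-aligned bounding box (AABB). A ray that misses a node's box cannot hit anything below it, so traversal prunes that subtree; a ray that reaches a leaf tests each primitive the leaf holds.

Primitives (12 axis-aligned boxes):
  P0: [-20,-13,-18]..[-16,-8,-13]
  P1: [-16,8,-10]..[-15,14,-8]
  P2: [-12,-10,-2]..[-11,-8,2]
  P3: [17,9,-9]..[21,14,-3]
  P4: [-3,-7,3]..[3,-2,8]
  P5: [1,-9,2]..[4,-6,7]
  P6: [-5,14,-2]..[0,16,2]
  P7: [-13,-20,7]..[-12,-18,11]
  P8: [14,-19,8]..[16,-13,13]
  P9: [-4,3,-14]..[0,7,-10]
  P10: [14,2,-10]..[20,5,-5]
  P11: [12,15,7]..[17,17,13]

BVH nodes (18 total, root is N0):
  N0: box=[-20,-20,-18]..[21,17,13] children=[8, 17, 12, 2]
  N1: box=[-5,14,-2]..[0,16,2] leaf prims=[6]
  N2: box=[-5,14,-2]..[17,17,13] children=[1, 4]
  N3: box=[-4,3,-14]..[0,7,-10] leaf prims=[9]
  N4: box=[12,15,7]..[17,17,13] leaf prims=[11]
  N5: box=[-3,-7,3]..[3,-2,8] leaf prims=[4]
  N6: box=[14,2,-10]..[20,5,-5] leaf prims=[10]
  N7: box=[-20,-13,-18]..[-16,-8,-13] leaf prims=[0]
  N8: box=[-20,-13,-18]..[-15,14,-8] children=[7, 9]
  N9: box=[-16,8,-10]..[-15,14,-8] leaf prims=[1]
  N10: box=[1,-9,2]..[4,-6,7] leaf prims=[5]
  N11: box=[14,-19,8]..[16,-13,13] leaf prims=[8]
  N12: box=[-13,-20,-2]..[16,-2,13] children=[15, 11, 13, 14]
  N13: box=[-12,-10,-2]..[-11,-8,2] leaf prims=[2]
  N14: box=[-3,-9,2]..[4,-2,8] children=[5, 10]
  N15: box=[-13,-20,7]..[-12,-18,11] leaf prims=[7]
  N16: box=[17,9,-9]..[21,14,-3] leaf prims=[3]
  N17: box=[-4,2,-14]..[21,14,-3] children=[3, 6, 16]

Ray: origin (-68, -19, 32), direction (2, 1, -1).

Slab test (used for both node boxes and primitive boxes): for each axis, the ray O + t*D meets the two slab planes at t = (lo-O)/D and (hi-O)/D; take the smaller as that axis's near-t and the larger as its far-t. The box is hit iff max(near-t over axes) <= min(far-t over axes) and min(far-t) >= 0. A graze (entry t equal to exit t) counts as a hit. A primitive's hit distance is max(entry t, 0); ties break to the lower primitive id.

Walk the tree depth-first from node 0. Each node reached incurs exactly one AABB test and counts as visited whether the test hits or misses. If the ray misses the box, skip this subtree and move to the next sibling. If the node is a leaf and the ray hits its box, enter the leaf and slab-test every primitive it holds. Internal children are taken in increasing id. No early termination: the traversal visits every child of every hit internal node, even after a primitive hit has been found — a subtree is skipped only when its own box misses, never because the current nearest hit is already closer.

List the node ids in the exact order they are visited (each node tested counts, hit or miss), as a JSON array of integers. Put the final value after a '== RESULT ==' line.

Trace the traversal:
N0 x:[24,89/2] y:[-1,36] z:[19,50] -> hit [24,36], descend [2, 8, 12, 17]
  N2 x:[63/2,85/2] y:[33,36] z:[19,34] -> hit [33,34], descend [1, 4]
    N1 x:[63/2,34] y:[33,35] z:[30,34] -> hit [33,34] leaf, test {P6@t=33}
    N4 x:[40,85/2] y:[34,36] z:[19,25] -> miss, prune
  N8 x:[24,53/2] y:[6,33] z:[40,50] -> miss, prune
  N12 x:[55/2,42] y:[-1,17] z:[19,34] -> miss, prune
  N17 x:[32,89/2] y:[21,33] z:[35,46] -> miss, prune

Visited [0, 2, 1, 4, 8, 12, 17]. Tests: 7 box, 1 leaf. Nearest: P6.

== RESULT ==
[0, 2, 1, 4, 8, 12, 17]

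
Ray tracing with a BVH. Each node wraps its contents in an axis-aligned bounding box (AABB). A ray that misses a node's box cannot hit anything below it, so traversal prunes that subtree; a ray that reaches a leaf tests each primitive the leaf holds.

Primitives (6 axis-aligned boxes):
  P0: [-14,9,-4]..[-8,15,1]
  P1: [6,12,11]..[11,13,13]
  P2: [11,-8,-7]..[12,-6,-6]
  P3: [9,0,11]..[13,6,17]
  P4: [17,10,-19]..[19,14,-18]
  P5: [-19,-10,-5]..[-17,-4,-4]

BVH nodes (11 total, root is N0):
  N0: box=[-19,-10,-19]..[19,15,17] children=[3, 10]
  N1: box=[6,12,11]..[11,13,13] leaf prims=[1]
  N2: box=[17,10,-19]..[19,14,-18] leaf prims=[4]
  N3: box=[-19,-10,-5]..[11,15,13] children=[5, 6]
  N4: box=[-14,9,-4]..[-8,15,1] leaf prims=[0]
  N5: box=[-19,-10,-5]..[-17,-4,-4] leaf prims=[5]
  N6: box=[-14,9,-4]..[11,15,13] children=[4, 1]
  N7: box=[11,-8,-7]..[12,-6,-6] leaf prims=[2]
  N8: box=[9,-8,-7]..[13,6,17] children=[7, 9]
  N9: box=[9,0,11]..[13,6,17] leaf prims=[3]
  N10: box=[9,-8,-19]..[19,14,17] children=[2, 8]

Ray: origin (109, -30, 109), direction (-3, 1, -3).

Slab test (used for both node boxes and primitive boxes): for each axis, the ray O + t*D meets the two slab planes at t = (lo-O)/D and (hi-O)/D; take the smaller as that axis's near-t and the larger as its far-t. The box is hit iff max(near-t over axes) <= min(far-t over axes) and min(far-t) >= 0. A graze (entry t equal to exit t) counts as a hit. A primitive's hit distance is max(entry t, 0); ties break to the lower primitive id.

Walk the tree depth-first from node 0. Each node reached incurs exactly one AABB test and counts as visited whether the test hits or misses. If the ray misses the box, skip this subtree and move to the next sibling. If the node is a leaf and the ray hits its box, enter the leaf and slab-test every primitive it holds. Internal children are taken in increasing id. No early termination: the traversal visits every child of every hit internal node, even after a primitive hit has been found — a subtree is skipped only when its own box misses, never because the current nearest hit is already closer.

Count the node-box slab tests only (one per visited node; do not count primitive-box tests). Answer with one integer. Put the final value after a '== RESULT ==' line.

Walk:
N0 x:[30,128/3] y:[20,45] z:[92/3,128/3] -> hit [92/3,128/3], descend [3, 10]
  N3 x:[98/3,128/3] y:[20,45] z:[32,38] -> hit [98/3,38], descend [5, 6]
    N5 x:[42,128/3] y:[20,26] z:[113/3,38] -> miss, prune
    N6 x:[98/3,41] y:[39,45] z:[32,113/3] -> miss, prune
  N10 x:[30,100/3] y:[22,44] z:[92/3,128/3] -> hit [92/3,100/3], descend [2, 8]
    N2 x:[30,92/3] y:[40,44] z:[127/3,128/3] -> miss, prune
    N8 x:[32,100/3] y:[22,36] z:[92/3,116/3] -> hit [32,100/3], descend [7, 9]
      N7 x:[97/3,98/3] y:[22,24] z:[115/3,116/3] -> miss, prune
      N9 x:[32,100/3] y:[30,36] z:[92/3,98/3] -> hit [32,98/3] leaf, test {P3@t=32}

9 AABB tests over nodes [0, 3, 5, 6, 10, 2, 8, 7, 9]; 1 leaf entered; closest P3.

== RESULT ==
9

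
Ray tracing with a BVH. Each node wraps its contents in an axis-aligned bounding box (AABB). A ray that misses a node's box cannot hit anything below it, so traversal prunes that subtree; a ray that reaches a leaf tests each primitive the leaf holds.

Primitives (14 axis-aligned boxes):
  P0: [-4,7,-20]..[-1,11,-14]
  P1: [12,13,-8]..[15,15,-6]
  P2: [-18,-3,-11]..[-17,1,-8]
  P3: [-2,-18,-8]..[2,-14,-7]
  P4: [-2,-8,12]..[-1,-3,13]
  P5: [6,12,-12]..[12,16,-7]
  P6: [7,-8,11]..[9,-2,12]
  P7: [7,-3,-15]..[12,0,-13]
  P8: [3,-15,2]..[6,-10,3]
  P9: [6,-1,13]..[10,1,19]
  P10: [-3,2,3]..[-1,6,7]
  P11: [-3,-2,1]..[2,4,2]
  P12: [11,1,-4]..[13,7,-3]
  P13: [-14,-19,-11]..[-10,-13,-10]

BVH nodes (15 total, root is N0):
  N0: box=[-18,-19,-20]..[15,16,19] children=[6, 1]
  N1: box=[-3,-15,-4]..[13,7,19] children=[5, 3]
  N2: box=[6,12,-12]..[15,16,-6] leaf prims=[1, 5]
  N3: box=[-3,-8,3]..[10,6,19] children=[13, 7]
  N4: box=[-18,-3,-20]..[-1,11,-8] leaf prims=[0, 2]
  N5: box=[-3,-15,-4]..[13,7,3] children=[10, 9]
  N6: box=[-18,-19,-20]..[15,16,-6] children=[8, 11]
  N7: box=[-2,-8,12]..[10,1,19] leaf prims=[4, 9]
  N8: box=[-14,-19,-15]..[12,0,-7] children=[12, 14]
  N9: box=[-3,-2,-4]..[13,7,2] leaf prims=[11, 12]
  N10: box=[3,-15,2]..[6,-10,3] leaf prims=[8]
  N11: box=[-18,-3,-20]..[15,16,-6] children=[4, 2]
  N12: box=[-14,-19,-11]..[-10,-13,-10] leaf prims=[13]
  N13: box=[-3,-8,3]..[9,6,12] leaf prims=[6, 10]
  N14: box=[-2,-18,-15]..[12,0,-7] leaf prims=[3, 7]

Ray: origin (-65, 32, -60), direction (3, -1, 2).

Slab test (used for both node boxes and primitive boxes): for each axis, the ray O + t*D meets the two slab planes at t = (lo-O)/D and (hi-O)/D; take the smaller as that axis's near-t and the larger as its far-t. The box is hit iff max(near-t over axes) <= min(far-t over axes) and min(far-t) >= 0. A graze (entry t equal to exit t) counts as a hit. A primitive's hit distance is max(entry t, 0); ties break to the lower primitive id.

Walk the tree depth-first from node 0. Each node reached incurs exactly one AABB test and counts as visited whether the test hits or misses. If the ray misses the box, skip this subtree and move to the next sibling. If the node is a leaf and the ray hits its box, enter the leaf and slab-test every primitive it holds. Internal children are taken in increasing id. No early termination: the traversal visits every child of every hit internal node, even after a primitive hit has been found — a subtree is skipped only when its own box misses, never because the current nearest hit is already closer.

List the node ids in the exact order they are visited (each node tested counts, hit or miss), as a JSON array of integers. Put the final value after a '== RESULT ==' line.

Trace the traversal:
N0 x:[47/3,80/3] y:[16,51] z:[20,79/2] -> hit [20,80/3], descend [1, 6]
  N1 x:[62/3,26] y:[25,47] z:[28,79/2] -> miss, prune
  N6 x:[47/3,80/3] y:[16,51] z:[20,27] -> hit [20,80/3], descend [8, 11]
    N8 x:[17,77/3] y:[32,51] z:[45/2,53/2] -> miss, prune
    N11 x:[47/3,80/3] y:[16,35] z:[20,27] -> hit [20,80/3], descend [2, 4]
      N2 x:[71/3,80/3] y:[16,20] z:[24,27] -> miss, prune
      N4 x:[47/3,64/3] y:[21,35] z:[20,26] -> hit [21,64/3] leaf, test {P0@t=21, P2(miss)}

Summary -> nodes [0, 1, 6, 8, 11, 2, 4]; box-tests=7; leaf-entries=1; first=P0

== RESULT ==
[0, 1, 6, 8, 11, 2, 4]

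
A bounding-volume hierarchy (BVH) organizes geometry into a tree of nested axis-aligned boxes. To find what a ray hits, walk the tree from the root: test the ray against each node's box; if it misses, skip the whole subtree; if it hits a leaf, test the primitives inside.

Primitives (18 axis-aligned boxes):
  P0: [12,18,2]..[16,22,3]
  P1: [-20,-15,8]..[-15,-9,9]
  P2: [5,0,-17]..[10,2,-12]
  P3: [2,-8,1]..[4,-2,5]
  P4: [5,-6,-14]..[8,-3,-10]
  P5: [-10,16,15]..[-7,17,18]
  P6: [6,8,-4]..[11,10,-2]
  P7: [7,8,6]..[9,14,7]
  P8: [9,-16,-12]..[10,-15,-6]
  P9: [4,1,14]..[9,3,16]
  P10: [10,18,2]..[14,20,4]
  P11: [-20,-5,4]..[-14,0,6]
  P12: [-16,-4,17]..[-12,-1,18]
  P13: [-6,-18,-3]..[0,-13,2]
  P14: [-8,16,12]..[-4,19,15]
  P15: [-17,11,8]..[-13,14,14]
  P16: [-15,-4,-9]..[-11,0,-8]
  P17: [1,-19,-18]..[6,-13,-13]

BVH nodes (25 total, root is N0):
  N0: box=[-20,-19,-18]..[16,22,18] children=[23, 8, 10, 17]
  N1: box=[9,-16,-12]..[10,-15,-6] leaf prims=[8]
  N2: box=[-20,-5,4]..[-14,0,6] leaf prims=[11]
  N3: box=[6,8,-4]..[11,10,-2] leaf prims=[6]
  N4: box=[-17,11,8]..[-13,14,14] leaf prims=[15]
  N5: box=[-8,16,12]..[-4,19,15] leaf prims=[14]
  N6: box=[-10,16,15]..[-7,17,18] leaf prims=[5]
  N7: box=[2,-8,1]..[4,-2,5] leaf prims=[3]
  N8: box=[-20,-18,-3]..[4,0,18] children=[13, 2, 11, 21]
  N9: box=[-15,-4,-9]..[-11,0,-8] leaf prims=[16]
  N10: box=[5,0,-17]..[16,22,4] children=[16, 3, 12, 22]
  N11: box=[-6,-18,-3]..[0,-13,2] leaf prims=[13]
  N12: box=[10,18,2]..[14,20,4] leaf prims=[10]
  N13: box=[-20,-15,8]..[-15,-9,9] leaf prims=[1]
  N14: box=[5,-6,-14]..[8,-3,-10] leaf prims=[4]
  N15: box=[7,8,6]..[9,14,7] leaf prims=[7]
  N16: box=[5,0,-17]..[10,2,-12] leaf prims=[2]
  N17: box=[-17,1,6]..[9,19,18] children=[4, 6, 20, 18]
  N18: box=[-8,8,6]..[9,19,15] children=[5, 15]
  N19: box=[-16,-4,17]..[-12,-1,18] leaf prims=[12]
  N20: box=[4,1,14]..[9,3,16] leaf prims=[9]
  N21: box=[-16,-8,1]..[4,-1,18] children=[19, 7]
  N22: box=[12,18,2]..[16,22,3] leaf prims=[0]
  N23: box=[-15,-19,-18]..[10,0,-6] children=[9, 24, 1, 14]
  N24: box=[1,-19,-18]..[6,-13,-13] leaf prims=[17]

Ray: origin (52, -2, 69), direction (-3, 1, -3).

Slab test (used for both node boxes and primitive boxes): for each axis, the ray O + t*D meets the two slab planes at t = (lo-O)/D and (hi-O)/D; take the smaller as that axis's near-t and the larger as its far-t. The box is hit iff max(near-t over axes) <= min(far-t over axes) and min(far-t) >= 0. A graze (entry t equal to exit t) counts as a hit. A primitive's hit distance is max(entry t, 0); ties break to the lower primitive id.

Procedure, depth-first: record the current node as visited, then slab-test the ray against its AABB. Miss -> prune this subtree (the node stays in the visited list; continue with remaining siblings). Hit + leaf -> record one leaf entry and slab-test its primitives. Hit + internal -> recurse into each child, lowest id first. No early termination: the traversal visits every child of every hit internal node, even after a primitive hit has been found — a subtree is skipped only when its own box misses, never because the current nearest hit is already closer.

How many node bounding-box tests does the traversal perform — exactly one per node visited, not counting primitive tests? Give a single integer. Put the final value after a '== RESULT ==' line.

Walk:
N0 x:[12,24] y:[-17,24] z:[17,29] -> hit [17,24], descend [8, 10, 17, 23]
  N8 x:[16,24] y:[-16,2] z:[17,24] -> miss, prune
  N10 x:[12,47/3] y:[2,24] z:[65/3,86/3] -> miss, prune
  N17 x:[43/3,23] y:[3,21] z:[17,21] -> hit [17,21], descend [4, 6, 18, 20]
    N4 x:[65/3,23] y:[13,16] z:[55/3,61/3] -> miss, prune
    N6 x:[59/3,62/3] y:[18,19] z:[17,18] -> miss, prune
    N18 x:[43/3,20] y:[10,21] z:[18,21] -> hit [18,20], descend [5, 15]
      N5 x:[56/3,20] y:[18,21] z:[18,19] -> hit [56/3,19] leaf, test {P14@t=56/3}
      N15 x:[43/3,15] y:[10,16] z:[62/3,21] -> miss, prune
    N20 x:[43/3,16] y:[3,5] z:[53/3,55/3] -> miss, prune
  N23 x:[14,67/3] y:[-17,2] z:[25,29] -> miss, prune

11 AABB tests over nodes [0, 8, 10, 17, 4, 6, 18, 5, 15, 20, 23]; 1 leaf entered; closest P14.

== RESULT ==
11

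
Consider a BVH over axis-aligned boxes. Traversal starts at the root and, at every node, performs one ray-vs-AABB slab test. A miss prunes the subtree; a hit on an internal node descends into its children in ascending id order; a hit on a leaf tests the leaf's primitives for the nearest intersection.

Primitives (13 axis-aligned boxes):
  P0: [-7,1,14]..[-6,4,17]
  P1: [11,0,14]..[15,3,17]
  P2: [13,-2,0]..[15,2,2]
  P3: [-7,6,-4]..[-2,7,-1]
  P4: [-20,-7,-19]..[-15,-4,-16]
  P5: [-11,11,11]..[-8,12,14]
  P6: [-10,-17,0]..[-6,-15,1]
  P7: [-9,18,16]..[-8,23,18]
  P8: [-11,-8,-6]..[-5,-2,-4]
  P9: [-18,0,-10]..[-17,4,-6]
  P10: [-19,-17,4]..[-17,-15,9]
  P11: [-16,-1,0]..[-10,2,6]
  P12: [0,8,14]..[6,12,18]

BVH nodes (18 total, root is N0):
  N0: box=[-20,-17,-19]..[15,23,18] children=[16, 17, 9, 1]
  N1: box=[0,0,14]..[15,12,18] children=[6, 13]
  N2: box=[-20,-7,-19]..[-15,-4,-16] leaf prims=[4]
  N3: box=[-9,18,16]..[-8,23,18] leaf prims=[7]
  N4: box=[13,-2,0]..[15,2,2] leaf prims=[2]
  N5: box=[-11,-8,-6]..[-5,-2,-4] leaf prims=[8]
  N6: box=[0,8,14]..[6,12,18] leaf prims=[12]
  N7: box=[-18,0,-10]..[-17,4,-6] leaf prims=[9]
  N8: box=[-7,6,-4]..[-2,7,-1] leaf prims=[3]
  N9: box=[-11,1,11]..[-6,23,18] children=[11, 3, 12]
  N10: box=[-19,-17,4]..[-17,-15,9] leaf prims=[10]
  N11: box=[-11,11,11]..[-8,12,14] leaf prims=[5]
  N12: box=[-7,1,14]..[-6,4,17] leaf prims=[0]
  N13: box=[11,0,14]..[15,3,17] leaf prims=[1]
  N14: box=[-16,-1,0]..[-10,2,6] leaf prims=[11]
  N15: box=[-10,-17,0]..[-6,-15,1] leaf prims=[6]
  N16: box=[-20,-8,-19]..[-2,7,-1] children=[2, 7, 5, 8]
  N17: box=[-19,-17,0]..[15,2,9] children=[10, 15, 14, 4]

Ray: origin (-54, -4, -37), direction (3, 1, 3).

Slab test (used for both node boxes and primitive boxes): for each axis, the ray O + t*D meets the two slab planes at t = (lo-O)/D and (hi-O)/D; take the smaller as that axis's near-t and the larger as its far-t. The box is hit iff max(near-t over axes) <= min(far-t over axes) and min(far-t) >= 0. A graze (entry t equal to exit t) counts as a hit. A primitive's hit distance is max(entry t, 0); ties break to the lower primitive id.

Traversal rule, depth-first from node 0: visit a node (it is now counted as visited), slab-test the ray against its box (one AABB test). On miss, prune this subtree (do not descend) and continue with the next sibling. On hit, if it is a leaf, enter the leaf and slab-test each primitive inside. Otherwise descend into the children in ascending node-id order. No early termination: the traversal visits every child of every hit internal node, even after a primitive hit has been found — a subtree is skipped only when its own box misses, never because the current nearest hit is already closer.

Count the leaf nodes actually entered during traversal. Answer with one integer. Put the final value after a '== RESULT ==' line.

Walk:
N0 x:[34/3,23] y:[-13,27] z:[6,55/3] -> hit [34/3,55/3], descend [1, 9, 16, 17]
  N1 x:[18,23] y:[4,16] z:[17,55/3] -> miss, prune
  N9 x:[43/3,16] y:[5,27] z:[16,55/3] -> hit [16,16], descend [3, 11, 12]
    N3 x:[15,46/3] y:[22,27] z:[53/3,55/3] -> miss, prune
    N11 x:[43/3,46/3] y:[15,16] z:[16,17] -> miss, prune
    N12 x:[47/3,16] y:[5,8] z:[17,18] -> miss, prune
  N16 x:[34/3,52/3] y:[-4,11] z:[6,12] -> miss, prune
  N17 x:[35/3,23] y:[-13,6] z:[37/3,46/3] -> miss, prune

Visited [0, 1, 9, 3, 11, 12, 16, 17]. Tests: 8 box, 0 leaf. Nearest: miss.

== RESULT ==
0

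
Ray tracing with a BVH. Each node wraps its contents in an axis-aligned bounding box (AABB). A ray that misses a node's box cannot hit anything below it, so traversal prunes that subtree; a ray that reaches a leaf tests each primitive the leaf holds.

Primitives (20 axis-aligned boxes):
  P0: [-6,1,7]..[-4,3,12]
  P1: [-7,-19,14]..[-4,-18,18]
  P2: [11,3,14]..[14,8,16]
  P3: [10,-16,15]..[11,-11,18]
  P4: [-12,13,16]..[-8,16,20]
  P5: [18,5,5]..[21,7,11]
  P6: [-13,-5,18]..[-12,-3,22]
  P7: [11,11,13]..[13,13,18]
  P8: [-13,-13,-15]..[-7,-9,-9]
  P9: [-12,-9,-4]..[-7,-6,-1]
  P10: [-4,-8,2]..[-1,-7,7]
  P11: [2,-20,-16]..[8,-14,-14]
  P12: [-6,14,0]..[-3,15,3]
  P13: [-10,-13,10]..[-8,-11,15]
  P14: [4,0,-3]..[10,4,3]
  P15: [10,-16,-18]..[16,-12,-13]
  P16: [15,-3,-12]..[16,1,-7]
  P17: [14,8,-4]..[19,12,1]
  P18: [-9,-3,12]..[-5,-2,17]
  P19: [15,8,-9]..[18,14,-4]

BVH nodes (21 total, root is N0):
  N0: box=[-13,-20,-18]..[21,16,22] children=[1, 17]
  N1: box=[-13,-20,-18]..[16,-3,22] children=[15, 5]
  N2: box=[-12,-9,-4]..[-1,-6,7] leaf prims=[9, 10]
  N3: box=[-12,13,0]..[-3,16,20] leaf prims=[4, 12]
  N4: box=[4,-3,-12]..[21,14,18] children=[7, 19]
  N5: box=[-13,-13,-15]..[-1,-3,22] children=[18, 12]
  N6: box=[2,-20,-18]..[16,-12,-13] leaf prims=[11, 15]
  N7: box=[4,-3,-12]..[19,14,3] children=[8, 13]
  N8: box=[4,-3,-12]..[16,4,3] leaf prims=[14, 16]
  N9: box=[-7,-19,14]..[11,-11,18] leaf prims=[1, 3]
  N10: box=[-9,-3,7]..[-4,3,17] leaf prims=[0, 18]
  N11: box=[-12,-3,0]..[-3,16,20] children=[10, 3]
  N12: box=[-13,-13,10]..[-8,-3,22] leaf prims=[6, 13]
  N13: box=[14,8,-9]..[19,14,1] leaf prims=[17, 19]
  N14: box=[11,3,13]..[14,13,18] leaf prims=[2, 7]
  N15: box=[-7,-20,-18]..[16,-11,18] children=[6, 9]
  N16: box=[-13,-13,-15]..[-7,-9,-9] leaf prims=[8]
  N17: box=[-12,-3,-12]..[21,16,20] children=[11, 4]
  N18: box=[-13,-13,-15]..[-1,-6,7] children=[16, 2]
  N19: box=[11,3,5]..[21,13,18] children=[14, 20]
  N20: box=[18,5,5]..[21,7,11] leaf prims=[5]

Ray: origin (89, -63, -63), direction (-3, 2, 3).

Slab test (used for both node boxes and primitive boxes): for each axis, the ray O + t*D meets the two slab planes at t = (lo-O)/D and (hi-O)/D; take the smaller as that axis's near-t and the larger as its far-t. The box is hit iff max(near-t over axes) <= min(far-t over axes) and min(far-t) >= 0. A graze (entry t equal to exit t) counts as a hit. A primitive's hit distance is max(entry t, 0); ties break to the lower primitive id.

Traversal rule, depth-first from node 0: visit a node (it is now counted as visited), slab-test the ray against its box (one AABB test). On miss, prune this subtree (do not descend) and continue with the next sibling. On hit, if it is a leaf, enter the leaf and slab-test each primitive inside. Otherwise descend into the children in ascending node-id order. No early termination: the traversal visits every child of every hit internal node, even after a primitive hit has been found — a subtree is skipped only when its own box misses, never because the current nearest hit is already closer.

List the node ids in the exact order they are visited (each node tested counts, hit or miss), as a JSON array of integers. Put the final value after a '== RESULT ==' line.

Walk:
N0 x:[68/3,34] y:[43/2,79/2] z:[15,85/3] -> hit [68/3,85/3], descend [1, 17]
  N1 x:[73/3,34] y:[43/2,30] z:[15,85/3] -> hit [73/3,85/3], descend [5, 15]
    N5 x:[30,34] y:[25,30] z:[16,85/3] -> miss, prune
    N15 x:[73/3,32] y:[43/2,26] z:[15,27] -> hit [73/3,26], descend [6, 9]
      N6 x:[73/3,29] y:[43/2,51/2] z:[15,50/3] -> miss, prune
      N9 x:[26,32] y:[22,26] z:[77/3,27] -> hit [26,26] leaf, test {P1(miss), P3@t=26}
  N17 x:[68/3,101/3] y:[30,79/2] z:[17,83/3] -> miss, prune

7 AABB tests over nodes [0, 1, 5, 15, 6, 9, 17]; 1 leaf entered; closest P3.

== RESULT ==
[0, 1, 5, 15, 6, 9, 17]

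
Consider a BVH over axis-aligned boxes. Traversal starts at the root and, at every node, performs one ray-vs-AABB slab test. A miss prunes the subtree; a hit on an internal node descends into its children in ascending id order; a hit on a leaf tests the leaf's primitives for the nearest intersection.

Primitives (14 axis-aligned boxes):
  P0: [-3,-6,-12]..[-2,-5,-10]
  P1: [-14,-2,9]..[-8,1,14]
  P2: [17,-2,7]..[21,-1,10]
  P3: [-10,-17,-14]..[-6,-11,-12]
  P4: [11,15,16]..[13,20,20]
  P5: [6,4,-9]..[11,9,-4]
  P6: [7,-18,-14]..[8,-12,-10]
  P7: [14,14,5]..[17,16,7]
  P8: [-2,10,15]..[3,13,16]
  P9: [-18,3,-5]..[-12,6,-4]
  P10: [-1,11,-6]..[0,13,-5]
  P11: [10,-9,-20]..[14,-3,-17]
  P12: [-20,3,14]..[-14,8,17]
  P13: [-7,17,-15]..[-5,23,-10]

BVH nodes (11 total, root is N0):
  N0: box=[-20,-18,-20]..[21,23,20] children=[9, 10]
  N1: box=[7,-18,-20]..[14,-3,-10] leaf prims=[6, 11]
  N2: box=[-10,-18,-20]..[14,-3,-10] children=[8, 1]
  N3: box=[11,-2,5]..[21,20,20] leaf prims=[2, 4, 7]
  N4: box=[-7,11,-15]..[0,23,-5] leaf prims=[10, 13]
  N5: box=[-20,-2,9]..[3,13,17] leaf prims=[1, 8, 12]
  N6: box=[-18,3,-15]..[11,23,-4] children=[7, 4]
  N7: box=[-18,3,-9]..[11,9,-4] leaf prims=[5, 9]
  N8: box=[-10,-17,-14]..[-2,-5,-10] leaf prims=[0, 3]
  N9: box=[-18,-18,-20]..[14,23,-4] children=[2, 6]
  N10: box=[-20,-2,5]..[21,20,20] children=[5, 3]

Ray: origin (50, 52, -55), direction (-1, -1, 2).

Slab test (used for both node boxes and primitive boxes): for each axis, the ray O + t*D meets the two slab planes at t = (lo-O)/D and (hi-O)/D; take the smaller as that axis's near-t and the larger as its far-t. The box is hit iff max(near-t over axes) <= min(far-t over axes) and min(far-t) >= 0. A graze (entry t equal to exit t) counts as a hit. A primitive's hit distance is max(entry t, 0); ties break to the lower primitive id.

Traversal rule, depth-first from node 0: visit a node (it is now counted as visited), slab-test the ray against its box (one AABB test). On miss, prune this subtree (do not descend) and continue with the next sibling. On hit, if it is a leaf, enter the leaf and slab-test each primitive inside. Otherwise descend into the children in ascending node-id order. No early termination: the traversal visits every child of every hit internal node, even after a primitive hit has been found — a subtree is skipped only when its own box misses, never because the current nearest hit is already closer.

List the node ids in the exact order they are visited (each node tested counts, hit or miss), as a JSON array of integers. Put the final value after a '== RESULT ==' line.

Walk:
N0 x:[29,70] y:[29,70] z:[35/2,75/2] -> hit [29,75/2], descend [9, 10]
  N9 x:[36,68] y:[29,70] z:[35/2,51/2] -> miss, prune
  N10 x:[29,70] y:[32,54] z:[30,75/2] -> hit [32,75/2], descend [3, 5]
    N3 x:[29,39] y:[32,54] z:[30,75/2] -> hit [32,75/2] leaf, test {P2(miss), P4@t=37, P7(miss)}
    N5 x:[47,70] y:[39,54] z:[32,36] -> miss, prune

5 AABB tests over nodes [0, 9, 10, 3, 5]; 1 leaf entered; closest P4.

== RESULT ==
[0, 9, 10, 3, 5]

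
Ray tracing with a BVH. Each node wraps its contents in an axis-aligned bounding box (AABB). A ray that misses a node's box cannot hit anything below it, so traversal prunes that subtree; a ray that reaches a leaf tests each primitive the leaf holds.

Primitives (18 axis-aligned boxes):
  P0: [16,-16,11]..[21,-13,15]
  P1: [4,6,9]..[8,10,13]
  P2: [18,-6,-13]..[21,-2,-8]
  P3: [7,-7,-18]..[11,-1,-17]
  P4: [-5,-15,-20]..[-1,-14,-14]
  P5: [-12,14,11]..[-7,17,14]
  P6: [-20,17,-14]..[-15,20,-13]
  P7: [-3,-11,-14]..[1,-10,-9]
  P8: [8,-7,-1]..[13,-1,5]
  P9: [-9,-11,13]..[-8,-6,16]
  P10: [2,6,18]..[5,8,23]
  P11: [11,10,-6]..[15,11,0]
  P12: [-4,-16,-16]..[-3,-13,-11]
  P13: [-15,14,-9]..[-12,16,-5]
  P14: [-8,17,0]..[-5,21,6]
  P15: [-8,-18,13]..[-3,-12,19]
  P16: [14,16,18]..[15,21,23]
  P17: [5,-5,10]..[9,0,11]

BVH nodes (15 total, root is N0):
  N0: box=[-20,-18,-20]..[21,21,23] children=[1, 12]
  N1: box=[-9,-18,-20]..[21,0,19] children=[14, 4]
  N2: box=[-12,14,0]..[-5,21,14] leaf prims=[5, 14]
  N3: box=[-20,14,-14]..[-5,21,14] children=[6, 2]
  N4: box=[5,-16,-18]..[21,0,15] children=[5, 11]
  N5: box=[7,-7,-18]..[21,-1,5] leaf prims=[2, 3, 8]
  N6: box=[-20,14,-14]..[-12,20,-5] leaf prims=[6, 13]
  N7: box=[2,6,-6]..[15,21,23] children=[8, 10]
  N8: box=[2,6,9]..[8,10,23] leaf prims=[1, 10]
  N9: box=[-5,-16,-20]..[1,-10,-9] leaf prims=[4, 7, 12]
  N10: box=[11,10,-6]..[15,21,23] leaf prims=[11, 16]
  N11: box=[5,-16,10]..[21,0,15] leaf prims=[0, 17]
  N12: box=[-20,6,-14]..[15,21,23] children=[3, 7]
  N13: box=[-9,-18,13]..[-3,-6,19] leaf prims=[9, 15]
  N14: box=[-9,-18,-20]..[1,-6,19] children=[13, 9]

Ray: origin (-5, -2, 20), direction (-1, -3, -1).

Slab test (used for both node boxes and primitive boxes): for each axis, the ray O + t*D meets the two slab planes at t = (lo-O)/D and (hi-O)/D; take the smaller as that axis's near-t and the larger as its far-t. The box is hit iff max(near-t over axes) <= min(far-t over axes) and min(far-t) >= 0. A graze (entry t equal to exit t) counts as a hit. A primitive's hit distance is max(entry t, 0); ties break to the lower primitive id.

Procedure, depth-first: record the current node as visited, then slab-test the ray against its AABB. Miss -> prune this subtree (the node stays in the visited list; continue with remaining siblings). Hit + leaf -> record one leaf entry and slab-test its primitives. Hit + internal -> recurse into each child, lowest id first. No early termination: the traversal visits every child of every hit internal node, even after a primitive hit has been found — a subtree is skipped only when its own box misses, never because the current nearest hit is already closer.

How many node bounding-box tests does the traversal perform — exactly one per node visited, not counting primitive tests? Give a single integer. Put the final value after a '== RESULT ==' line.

Traverse from the root:
N0 x:[-26,15] y:[-23/3,16/3] z:[-3,40] -> hit [-3,16/3], descend [1, 12]
  N1 x:[-26,4] y:[-2/3,16/3] z:[1,40] -> hit [1,4], descend [4, 14]
    N4 x:[-26,-10] y:[-2/3,14/3] z:[5,38] -> miss, prune
    N14 x:[-6,4] y:[4/3,16/3] z:[1,40] -> hit [4/3,4], descend [9, 13]
      N9 x:[-6,0] y:[8/3,14/3] z:[29,40] -> miss, prune
      N13 x:[-2,4] y:[4/3,16/3] z:[1,7] -> hit [4/3,4] leaf, test {P9(miss), P15(miss)}
  N12 x:[-20,15] y:[-23/3,-8/3] z:[-3,34] -> miss, prune

7 AABB tests over nodes [0, 1, 4, 14, 9, 13, 12]; 1 leaf entered; closest miss.

== RESULT ==
7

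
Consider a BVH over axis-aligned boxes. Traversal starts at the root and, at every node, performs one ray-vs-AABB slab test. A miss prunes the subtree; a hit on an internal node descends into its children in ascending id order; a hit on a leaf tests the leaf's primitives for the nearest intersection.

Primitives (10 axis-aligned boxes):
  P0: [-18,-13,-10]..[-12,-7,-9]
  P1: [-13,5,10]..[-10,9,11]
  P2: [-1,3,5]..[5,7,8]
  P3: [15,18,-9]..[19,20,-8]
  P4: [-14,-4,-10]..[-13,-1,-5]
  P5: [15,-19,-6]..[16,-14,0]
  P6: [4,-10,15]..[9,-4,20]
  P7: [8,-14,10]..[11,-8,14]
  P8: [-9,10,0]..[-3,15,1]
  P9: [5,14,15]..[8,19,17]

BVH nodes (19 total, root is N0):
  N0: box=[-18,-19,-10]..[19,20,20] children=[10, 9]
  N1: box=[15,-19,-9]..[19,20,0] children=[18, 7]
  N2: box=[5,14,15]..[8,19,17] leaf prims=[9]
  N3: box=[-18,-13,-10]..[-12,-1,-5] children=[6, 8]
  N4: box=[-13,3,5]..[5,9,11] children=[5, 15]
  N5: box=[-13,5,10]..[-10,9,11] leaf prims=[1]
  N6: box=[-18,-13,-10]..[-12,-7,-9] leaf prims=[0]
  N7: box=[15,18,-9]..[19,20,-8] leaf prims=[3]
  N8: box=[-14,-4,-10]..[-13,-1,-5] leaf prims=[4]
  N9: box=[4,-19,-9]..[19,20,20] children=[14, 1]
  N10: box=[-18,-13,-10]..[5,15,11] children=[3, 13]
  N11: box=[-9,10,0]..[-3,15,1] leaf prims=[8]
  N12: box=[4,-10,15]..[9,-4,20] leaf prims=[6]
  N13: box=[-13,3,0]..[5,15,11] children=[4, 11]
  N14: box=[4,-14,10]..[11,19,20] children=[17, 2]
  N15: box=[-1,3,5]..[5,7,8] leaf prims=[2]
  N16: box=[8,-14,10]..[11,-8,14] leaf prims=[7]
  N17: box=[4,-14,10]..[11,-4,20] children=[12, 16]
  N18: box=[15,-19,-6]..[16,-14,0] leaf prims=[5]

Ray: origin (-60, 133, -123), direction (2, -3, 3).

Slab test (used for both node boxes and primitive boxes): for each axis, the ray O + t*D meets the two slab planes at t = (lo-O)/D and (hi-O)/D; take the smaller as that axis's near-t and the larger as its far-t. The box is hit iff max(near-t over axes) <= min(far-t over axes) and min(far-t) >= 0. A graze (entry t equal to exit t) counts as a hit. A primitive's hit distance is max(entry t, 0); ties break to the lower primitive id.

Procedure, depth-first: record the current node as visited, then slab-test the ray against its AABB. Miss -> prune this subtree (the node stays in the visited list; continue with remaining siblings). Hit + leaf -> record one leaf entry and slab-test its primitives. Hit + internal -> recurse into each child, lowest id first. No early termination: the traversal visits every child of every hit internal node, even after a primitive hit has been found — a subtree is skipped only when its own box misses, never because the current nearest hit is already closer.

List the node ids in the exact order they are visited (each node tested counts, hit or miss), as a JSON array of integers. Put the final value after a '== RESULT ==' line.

Trace the traversal:
N0 x:[21,79/2] y:[113/3,152/3] z:[113/3,143/3] -> hit [113/3,79/2], descend [9, 10]
  N9 x:[32,79/2] y:[113/3,152/3] z:[38,143/3] -> hit [38,79/2], descend [1, 14]
    N1 x:[75/2,79/2] y:[113/3,152/3] z:[38,41] -> hit [38,79/2], descend [7, 18]
      N7 x:[75/2,79/2] y:[113/3,115/3] z:[38,115/3] -> hit [38,115/3] leaf, test {P3@t=38}
      N18 x:[75/2,38] y:[49,152/3] z:[39,41] -> miss, prune
    N14 x:[32,71/2] y:[38,49] z:[133/3,143/3] -> miss, prune
  N10 x:[21,65/2] y:[118/3,146/3] z:[113/3,134/3] -> miss, prune

7 AABB tests over nodes [0, 9, 1, 7, 18, 14, 10]; 1 leaf entered; closest P3.

== RESULT ==
[0, 9, 1, 7, 18, 14, 10]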